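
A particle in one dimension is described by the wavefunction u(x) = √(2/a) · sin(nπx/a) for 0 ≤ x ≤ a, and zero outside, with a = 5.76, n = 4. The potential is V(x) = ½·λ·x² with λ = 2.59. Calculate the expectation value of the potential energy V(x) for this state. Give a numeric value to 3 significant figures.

14.2

⟨V⟩ = ∫ V(x)·|u|² dx.
With sin²θ = (1 − cos2θ)/2 on 0 ≤ x ≤ a: ∫sin²(nπx/a) dx = a/2, ∫x·sin²(nπx/a) dx = a²/4, ∫x²·sin²(nπx/a) dx = a³·(1/6 − 1/(4n²π²)); higher powers xᵏ the same way, integrating xᵏ·cos(2nπx/a) by parts.
⟨V⟩ = 14.186.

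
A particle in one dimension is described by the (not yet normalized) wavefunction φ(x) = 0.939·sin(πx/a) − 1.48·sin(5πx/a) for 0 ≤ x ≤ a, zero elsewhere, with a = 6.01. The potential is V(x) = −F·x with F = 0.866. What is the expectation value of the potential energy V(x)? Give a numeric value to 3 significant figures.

⟨V⟩ = ∫ V(x)·|φ|² dx / ∫|φ|² dx.
On 0 ≤ x ≤ a (j ≠ l): ∫sin²(jπx/a) dx = a/2, ∫sin(jπx/a)·sin(lπx/a) dx = 0; diagonal moments ∫x·sin²(jπx/a) dx = a²/4, ∫x²·sin²(jπx/a) dx = a³·(1/6 − 1/(4j²π²)); cross terms ∫x·sin(jπx/a)·sin(lπx/a) dx = 0 for j + l even and −4jla²/(π²(j² − l²)²) for j + l odd, ∫x²·sin(jπx/a)·sin(lπx/a) dx = (−1)^(j+l)·4jla³/(π²(j² − l²)²); higher powers the same way via product-to-sum and parts.
State is unnormalized: ∫|φ|² dx = 9.2317, and ∫φ*·V(x)·φ dx = -24.024, so ⟨V⟩ = -24.024 / 9.2317.
⟨V⟩ = -2.6023.

-2.60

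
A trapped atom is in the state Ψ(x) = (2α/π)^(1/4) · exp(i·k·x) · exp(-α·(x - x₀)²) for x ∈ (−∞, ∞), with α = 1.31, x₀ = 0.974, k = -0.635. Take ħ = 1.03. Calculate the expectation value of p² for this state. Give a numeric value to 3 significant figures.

1.82

p² Ψ = −ħ² d²Ψ/dx²; ⟨p²⟩ = −ħ² ∫ Ψ*·Ψ'' dx.
Gaussian moments (u = x − x₀): ∫u^(2j)·e^(−2αu²) du = (2j−1)!!/(4α)^j · √(π/(2α)), odd powers integrate to 0; here √(π/(2α)) = 1.0950. Derivatives: Ψ′ = (ik − 2αu)·Ψ, Ψ″ = ((ik − 2αu)² − 2α)·Ψ; the odd-in-u pieces drop out.
⟨p²⟩ = 1.8176.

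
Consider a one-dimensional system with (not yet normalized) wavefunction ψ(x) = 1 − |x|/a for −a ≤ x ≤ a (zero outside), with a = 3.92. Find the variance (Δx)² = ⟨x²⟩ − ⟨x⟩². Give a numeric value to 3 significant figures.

Compute ⟨x⟩ and ⟨x²⟩ separately, then (Δx)² = ⟨x²⟩ − ⟨x⟩².
ψ is even, so ∫ over [−a, a] = 2∫₀ᵃ with ψ = 1 − x/a there: ∫₀ᵃ (1 − x/a)² dx = a/3, ∫₀ᵃ x²(1 − x/a)² dx = a³/30, ∫₀ᵃ x⁴(1 − x/a)² dx = a⁵/105.
Normalization: ∫|ψ|² dx = 2.6133.
⟨x⟩ = 0.0000 and ⟨x²⟩ = 1.5366.
(Δx)² = 1.5366 − (0.0000)² = 1.5366.

1.54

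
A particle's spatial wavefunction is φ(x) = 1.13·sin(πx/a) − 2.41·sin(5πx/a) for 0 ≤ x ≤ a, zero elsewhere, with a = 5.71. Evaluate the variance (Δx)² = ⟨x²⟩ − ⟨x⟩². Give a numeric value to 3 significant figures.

Compute ⟨x⟩ and ⟨x²⟩ separately, then (Δx)² = ⟨x²⟩ − ⟨x⟩².
On 0 ≤ x ≤ a (j ≠ l): ∫sin²(jπx/a) dx = a/2, ∫sin(jπx/a)·sin(lπx/a) dx = 0; diagonal moments ∫x·sin²(jπx/a) dx = a²/4, ∫x²·sin²(jπx/a) dx = a³·(1/6 − 1/(4j²π²)); cross terms ∫x·sin(jπx/a)·sin(lπx/a) dx = 0 for j + l even and −4jla²/(π²(j² − l²)²) for j + l odd, ∫x²·sin(jπx/a)·sin(lπx/a) dx = (−1)^(j+l)·4jla³/(π²(j² − l²)²); higher powers the same way via product-to-sum and parts.
Normalization: ∫|φ|² dx = 20.228.
⟨x⟩ = 2.8550 and ⟨x²⟩ = 10.340.
(Δx)² = 10.340 − (2.8550)² = 2.1888.

2.19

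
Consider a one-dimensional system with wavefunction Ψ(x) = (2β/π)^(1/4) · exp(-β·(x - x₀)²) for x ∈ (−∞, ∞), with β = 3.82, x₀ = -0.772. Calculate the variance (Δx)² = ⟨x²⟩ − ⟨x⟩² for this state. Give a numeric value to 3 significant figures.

0.0654

Compute ⟨x⟩ and ⟨x²⟩ separately, then (Δx)² = ⟨x²⟩ − ⟨x⟩².
Gaussian moments (u = x − x₀): ∫u^(2j)·e^(−2βu²) du = (2j−1)!!/(4β)^j · √(π/(2β)), odd powers integrate to 0; here √(π/(2β)) = 0.64125.
⟨x⟩ = -0.77200 and ⟨x²⟩ = 0.66143.
(Δx)² = 0.66143 − (-0.77200)² = 0.065445.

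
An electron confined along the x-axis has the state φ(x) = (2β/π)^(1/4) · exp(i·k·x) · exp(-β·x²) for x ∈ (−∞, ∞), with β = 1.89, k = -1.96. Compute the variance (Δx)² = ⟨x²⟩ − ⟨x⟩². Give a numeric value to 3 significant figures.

Compute ⟨x⟩ and ⟨x²⟩ separately, then (Δx)² = ⟨x²⟩ − ⟨x⟩².
Gaussian moments: ∫x^(2j)·e^(−2βx²) dx = (2j−1)!!/(4β)^j · √(π/(2β)), odd powers integrate to 0; here √(π/(2β)) = 0.91165.
⟨x⟩ = 0.0000 and ⟨x²⟩ = 0.13228.
(Δx)² = 0.13228 − (0.0000)² = 0.13228.

0.132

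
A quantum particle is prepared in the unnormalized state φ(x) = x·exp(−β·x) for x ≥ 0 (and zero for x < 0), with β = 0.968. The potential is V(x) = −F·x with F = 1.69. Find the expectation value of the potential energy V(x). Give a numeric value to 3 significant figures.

⟨V⟩ = ∫ V(x)·|φ|² dx / ∫|φ|² dx.
Every integrand reduces to terms xʲ·e^(−2βx) on [0, ∞); use ∫₀^∞ xʲ·e^(−2βx) dx = j!/(2β)^(j+1).
State is unnormalized: ∫|φ|² dx = 0.27562, and ∫φ*·V(x)·φ dx = -0.72180, so ⟨V⟩ = -0.72180 / 0.27562.
⟨V⟩ = -2.6188.

-2.62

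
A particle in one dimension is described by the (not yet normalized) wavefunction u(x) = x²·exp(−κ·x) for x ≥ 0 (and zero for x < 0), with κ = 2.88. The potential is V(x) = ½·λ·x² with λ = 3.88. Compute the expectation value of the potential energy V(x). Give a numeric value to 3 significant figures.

1.75

⟨V⟩ = ∫ V(x)·|u|² dx / ∫|u|² dx.
Every integrand reduces to terms xʲ·e^(−2κx) on [0, ∞); use ∫₀^∞ xʲ·e^(−2κx) dx = j!/(2κ)^(j+1).
State is unnormalized: ∫|u|² dx = 0.0037853, and ∫u*·V(x)·u dx = 0.0066401, so ⟨V⟩ = 0.0066401 / 0.0037853.
⟨V⟩ = 1.7542.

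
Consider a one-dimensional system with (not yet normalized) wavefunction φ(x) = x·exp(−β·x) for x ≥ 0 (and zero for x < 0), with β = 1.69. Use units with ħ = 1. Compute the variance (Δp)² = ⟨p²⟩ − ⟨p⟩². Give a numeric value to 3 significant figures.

Compute ⟨p⟩ and ⟨p²⟩ separately; (Δp)² = ⟨p²⟩ − ⟨p⟩².
Differentiate x·exp(−β·x) with the product rule; every integrand then reduces to terms xʲ·e^(−2βx) on [0, ∞), with ∫₀^∞ xʲ·e^(−2βx) dx = j!/(2β)^(j+1).
Normalization: ∫|φ|² dx = 0.051794.
⟨p⟩ = 0.0000 and ⟨p²⟩ = 2.8561.
(Δp)² = 2.8561 − (0.0000)² = 2.8561.

2.86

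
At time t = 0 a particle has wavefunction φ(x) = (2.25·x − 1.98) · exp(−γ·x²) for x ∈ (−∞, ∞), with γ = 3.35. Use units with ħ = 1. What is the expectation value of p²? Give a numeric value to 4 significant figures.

p² φ = −ħ² d²φ/dx²; ⟨p²⟩ = −ħ² ∫ φ*·φ'' dx / ∫|φ|² dx.
Expand each integrand as polynomial × e^(−2γx²) and use ∫x^(2j)·e^(−2γx²) dx = (2j−1)!!/(4γ)^j · √(π/(2γ)), odd powers → 0; here √(π/(2γ)) = 0.68476. Differentiate with the product rule, d/dx e^(−γx²) = −2γx·e^(−γx²).
State is unnormalized: ∫|φ|² dx = 2.9432, and ∫φ*·(−ħ² φ'') dx = 11.593, so ⟨p²⟩ = 11.593 / 2.9432.
⟨p²⟩ = 3.9389.

3.939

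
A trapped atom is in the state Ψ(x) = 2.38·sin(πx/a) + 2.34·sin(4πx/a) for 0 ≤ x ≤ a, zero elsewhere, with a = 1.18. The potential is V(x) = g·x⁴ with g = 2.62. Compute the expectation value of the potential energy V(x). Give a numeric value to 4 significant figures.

⟨V⟩ = ∫ V(x)·|Ψ|² dx / ∫|Ψ|² dx.
On 0 ≤ x ≤ a (j ≠ l): ∫sin²(jπx/a) dx = a/2, ∫sin(jπx/a)·sin(lπx/a) dx = 0; diagonal moments ∫x·sin²(jπx/a) dx = a²/4, ∫x²·sin²(jπx/a) dx = a³·(1/6 − 1/(4j²π²)); cross terms ∫x·sin(jπx/a)·sin(lπx/a) dx = 0 for j + l even and −4jla²/(π²(j² − l²)²) for j + l odd, ∫x²·sin(jπx/a)·sin(lπx/a) dx = (−1)^(j+l)·4jla³/(π²(j² − l²)²); higher powers the same way via product-to-sum and parts.
State is unnormalized: ∫|Ψ|² dx = 6.5726, and ∫Ψ*·V(x)·Ψ dx = 4.2420, so ⟨V⟩ = 4.2420 / 6.5726.
⟨V⟩ = 0.64541.

0.6454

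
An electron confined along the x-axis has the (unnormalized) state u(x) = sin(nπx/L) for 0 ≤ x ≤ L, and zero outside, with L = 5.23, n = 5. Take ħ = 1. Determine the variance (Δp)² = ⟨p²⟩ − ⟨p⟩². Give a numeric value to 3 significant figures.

9.02

Compute ⟨p⟩ and ⟨p²⟩ separately; (Δp)² = ⟨p²⟩ − ⟨p⟩².
d/dx sin(nπx/L) = (nπ/L)·cos(nπx/L) and d²/dx² sin(nπx/L) = −(nπ/L)²·sin(nπx/L); on 0 ≤ x ≤ L, ∫sin²(nπx/L) dx = L/2 and ∫sin(nπx/L)·cos(nπx/L) dx = 0.
Normalization: ∫|u|² dx = 2.6150.
⟨p⟩ = 0.0000 and ⟨p²⟩ = 9.0206.
(Δp)² = 9.0206 − (0.0000)² = 9.0206.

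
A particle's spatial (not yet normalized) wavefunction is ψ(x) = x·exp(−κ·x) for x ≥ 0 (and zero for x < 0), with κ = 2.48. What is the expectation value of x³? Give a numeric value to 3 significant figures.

0.492

⟨x³⟩ = ∫ x³·|ψ|² dx / ∫|ψ|² dx (integrals over the domain).
Every integrand reduces to terms xʲ·e^(−2κx) on [0, ∞); use ∫₀^∞ xʲ·e^(−2κx) dx = j!/(2κ)^(j+1).
State is unnormalized: ∫|ψ|² dx = 0.016390, and ∫ψ*·x³·ψ dx = 0.0080592, so ⟨x³⟩ = 0.0080592 / 0.016390.
⟨x³⟩ = 0.49171.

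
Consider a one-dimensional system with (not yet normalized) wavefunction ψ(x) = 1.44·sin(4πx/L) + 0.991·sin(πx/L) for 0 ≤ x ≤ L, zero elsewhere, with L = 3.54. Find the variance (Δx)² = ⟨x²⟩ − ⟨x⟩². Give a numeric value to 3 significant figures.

Compute ⟨x⟩ and ⟨x²⟩ separately, then (Δx)² = ⟨x²⟩ − ⟨x⟩².
On 0 ≤ x ≤ L (j ≠ l): ∫sin²(jπx/L) dx = L/2, ∫sin(jπx/L)·sin(lπx/L) dx = 0; diagonal moments ∫x·sin²(jπx/L) dx = L²/4, ∫x²·sin²(jπx/L) dx = L³·(1/6 − 1/(4j²π²)); cross terms ∫x·sin(jπx/L)·sin(lπx/L) dx = 0 for j + l even and −4jlL²/(π²(j² − l²)²) for j + l odd, ∫x²·sin(jπx/L)·sin(lπx/L) dx = (−1)^(j+l)·4jlL³/(π²(j² − l²)²); higher powers the same way via product-to-sum and parts.
Normalization: ∫|ψ|² dx = 5.4086.
⟨x⟩ = 1.7224 and ⟨x²⟩ = 3.7776.
(Δx)² = 3.7776 − (1.7224)² = 0.81106.

0.811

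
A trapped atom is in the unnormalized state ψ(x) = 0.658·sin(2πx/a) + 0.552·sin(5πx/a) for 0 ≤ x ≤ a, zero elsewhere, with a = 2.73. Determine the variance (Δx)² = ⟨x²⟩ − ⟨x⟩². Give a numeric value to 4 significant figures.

Compute ⟨x⟩ and ⟨x²⟩ separately, then (Δx)² = ⟨x²⟩ − ⟨x⟩².
On 0 ≤ x ≤ a (j ≠ l): ∫sin²(jπx/a) dx = a/2, ∫sin(jπx/a)·sin(lπx/a) dx = 0; diagonal moments ∫x·sin²(jπx/a) dx = a²/4, ∫x²·sin²(jπx/a) dx = a³·(1/6 − 1/(4j²π²)); cross terms ∫x·sin(jπx/a)·sin(lπx/a) dx = 0 for j + l even and −4jla²/(π²(j² − l²)²) for j + l odd, ∫x²·sin(jπx/a)·sin(lπx/a) dx = (−1)^(j+l)·4jla³/(π²(j² − l²)²); higher powers the same way via product-to-sum and parts.
Normalization: ∫|ψ|² dx = 1.0069.
⟨x⟩ = 1.3156 and ⟨x²⟩ = 2.2878.
(Δx)² = 2.2878 − (1.3156)² = 0.55699.

0.5570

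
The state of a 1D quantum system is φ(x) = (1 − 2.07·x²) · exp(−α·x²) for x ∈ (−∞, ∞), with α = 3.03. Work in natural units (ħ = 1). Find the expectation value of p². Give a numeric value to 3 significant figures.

p² φ = −ħ² d²φ/dx²; ⟨p²⟩ = −ħ² ∫ φ*·φ'' dx / ∫|φ|² dx.
Expand each integrand as polynomial × e^(−2αx²) and use ∫x^(2j)·e^(−2αx²) dx = (2j−1)!!/(4α)^j · √(π/(2α)), odd powers → 0; here √(π/(2α)) = 0.72001. Differentiate with the product rule, d/dx e^(−αx²) = −2αx·e^(−αx²).
State is unnormalized: ∫|φ|² dx = 0.53707, and ∫φ*·(−ħ² φ'') dx = 3.3723, so ⟨p²⟩ = 3.3723 / 0.53707.
⟨p²⟩ = 6.2790.

6.28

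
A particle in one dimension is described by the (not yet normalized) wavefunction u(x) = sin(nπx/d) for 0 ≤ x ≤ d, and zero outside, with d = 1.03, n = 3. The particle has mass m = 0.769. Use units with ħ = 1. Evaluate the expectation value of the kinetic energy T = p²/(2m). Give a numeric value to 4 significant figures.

T = −(ħ²/2m) d²/dx², so ⟨T⟩ = −(ħ²/2m) ∫ u*·u'' dx / ∫|u|² dx; with m = 0.769.
d/dx sin(nπx/d) = (nπ/d)·cos(nπx/d) and d²/dx² sin(nπx/d) = −(nπ/d)²·sin(nπx/d); on 0 ≤ x ≤ d, ∫sin²(nπx/d) dx = d/2 and ∫sin(nπx/d)·cos(nπx/d) dx = 0.
State is unnormalized: ∫|u|² dx = 0.51500, and ∫u*·(−ħ²/2m · u'') dx = 28.036, so ⟨T⟩ = 28.036 / 0.51500.
⟨T⟩ = 54.439.

54.44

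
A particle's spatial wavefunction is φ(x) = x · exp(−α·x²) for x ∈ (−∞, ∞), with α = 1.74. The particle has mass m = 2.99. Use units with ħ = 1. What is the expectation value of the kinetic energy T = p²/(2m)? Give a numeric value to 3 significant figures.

T = −(ħ²/2m) d²/dx², so ⟨T⟩ = −(ħ²/2m) ∫ φ*·φ'' dx / ∫|φ|² dx; with m = 2.99.
Expand each integrand as polynomial × e^(−2αx²) and use ∫x^(2j)·e^(−2αx²) dx = (2j−1)!!/(4α)^j · √(π/(2α)), odd powers → 0; here √(π/(2α)) = 0.95013. Differentiate with the product rule, d/dx e^(−αx²) = −2αx·e^(−αx²).
State is unnormalized: ∫|φ|² dx = 0.13651, and ∫φ*·(−ħ²/2m · φ'') dx = 0.11916, so ⟨T⟩ = 0.11916 / 0.13651.
⟨T⟩ = 0.87291.

0.873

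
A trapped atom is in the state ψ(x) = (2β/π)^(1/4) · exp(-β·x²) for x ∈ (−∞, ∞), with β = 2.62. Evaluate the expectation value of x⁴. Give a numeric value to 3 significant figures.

⟨x⁴⟩ = ∫ x⁴·|ψ|² dx (integrals over the domain).
Gaussian moments: ∫x^(2j)·e^(−2βx²) dx = (2j−1)!!/(4β)^j · √(π/(2β)), odd powers integrate to 0; here √(π/(2β)) = 0.77430.
⟨x⁴⟩ = 0.027315.

0.0273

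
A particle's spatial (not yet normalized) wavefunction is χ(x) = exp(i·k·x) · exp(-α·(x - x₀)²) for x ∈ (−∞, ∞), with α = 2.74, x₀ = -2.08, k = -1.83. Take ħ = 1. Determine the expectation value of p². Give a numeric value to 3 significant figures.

6.09

p² χ = −ħ² d²χ/dx²; ⟨p²⟩ = −ħ² ∫ χ*·χ'' dx / ∫|χ|² dx.
Gaussian moments (u = x − x₀): ∫u^(2j)·e^(−2αu²) du = (2j−1)!!/(4α)^j · √(π/(2α)), odd powers integrate to 0; here √(π/(2α)) = 0.75715. Derivatives: χ′ = (ik − 2αu)·χ, χ″ = ((ik − 2αu)² − 2α)·χ; the odd-in-u pieces drop out.
State is unnormalized: ∫|χ|² dx = 0.75715, and ∫χ*·(−ħ² χ'') dx = 4.6102, so ⟨p²⟩ = 4.6102 / 0.75715.
⟨p²⟩ = 6.0889.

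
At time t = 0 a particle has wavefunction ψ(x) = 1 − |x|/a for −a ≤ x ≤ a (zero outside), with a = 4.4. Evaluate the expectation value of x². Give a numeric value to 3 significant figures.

1.94

⟨x²⟩ = ∫ x²·|ψ|² dx / ∫|ψ|² dx (integrals over the domain).
ψ is even, so ∫ over [−a, a] = 2∫₀ᵃ with ψ = 1 − x/a there: ∫₀ᵃ (1 − x/a)² dx = a/3, ∫₀ᵃ x²(1 − x/a)² dx = a³/30, ∫₀ᵃ x⁴(1 − x/a)² dx = a⁵/105.
State is unnormalized: ∫|ψ|² dx = 2.9333, and ∫ψ*·x²·ψ dx = 5.6789, so ⟨x²⟩ = 5.6789 / 2.9333.
⟨x²⟩ = 1.9360.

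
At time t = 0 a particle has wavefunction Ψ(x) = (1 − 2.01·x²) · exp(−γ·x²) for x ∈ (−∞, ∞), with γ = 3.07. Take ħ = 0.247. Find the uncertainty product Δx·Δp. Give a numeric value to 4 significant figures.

0.1308

Δx = √(⟨x²⟩−⟨x⟩²), Δp = √(⟨p²⟩−⟨p⟩²).
Expand each integrand as polynomial × e^(−2γx²) and use ∫x^(2j)·e^(−2γx²) dx = (2j−1)!!/(4γ)^j · √(π/(2γ)), odd powers → 0; here √(π/(2γ)) = 0.71530. Differentiate with the product rule, d/dx e^(−γx²) = −2γx·e^(−γx²).
Normalization: ∫|Ψ|² dx = 0.53863.
⟨x⟩ = 0.0000, ⟨x²⟩ = 0.045397 ⇒ Δx = 0.21307.
⟨p⟩ = 0.0000, ⟨p²⟩ = 0.37680 ⇒ Δp = 0.61384.
Δx·Δp = 0.13079.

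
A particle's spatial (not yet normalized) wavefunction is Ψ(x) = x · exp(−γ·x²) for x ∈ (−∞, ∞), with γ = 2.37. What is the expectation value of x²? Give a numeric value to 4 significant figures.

0.3165

⟨x²⟩ = ∫ x²·|Ψ|² dx / ∫|Ψ|² dx (integrals over the domain).
Expand each integrand as polynomial × e^(−2γx²) and use ∫x^(2j)·e^(−2γx²) dx = (2j−1)!!/(4γ)^j · √(π/(2γ)), odd powers → 0; here √(π/(2γ)) = 0.81412.
State is unnormalized: ∫|Ψ|² dx = 0.085877, and ∫Ψ*·x²·Ψ dx = 0.027176, so ⟨x²⟩ = 0.027176 / 0.085877.
⟨x²⟩ = 0.31646.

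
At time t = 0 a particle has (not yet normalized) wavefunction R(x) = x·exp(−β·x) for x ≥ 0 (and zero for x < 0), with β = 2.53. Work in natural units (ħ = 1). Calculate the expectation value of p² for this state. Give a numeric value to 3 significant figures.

p² R = −ħ² d²R/dx²; ⟨p²⟩ = −ħ² ∫ R*·R'' dx / ∫|R|² dx.
Differentiate x·exp(−β·x) with the product rule; every integrand then reduces to terms xʲ·e^(−2βx) on [0, ∞), with ∫₀^∞ xʲ·e^(−2βx) dx = j!/(2β)^(j+1).
State is unnormalized: ∫|R|² dx = 0.015438, and ∫R*·(−ħ² R'') dx = 0.098814, so ⟨p²⟩ = 0.098814 / 0.015438.
⟨p²⟩ = 6.4009.

6.40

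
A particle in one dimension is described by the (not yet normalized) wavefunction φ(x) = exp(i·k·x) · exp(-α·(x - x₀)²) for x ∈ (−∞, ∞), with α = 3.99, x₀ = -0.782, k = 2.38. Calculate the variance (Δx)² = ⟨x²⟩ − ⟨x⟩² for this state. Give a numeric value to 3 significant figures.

0.0627

Compute ⟨x⟩ and ⟨x²⟩ separately, then (Δx)² = ⟨x²⟩ − ⟨x⟩².
Gaussian moments (u = x − x₀): ∫u^(2j)·e^(−2αu²) du = (2j−1)!!/(4α)^j · √(π/(2α)), odd powers integrate to 0; here √(π/(2α)) = 0.62744.
Normalization: ∫|φ|² dx = 0.62744.
⟨x⟩ = -0.78200 and ⟨x²⟩ = 0.67418.
(Δx)² = 0.67418 − (-0.78200)² = 0.062657.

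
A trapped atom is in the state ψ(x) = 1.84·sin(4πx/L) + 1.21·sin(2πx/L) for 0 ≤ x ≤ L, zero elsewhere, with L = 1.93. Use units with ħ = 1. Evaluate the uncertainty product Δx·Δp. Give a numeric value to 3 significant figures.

3.81

Δx = √(⟨x²⟩−⟨x⟩²), Δp = √(⟨p²⟩−⟨p⟩²).
On 0 ≤ x ≤ L (j ≠ l): ∫sin²(jπx/L) dx = L/2, ∫sin(jπx/L)·sin(lπx/L) dx = 0; diagonal moments ∫x·sin²(jπx/L) dx = L²/4, ∫x²·sin²(jπx/L) dx = L³·(1/6 − 1/(4j²π²)); cross terms ∫x·sin(jπx/L)·sin(lπx/L) dx = 0 for j + l even and −4jlL²/(π²(j² − l²)²) for j + l odd, ∫x²·sin(jπx/L)·sin(lπx/L) dx = (−1)^(j+l)·4jlL³/(π²(j² − l²)²); higher powers the same way via product-to-sum and parts. d²/dx² sin(jπx/L) = −(jπ/L)²·sin(jπx/L); on 0 ≤ x ≤ L, ∫sin²(jπx/L) dx = L/2 and ∫sin(jπx/L)·sin(lπx/L) dx = 0 for j ≠ l, so only diagonal terms survive in ∫|ψ|² and ∫ψ·ψ″; ∫ψ·ψ′ dx = [ψ²/2] between the walls = 0.
Normalization: ∫|ψ|² dx = 4.6800.
⟨x⟩ = 0.96500, ⟨x²⟩ = 1.3732 ⇒ Δx = 0.66479.
⟨p⟩ = 0.0000, ⟨p²⟩ = 32.795 ⇒ Δp = 5.7267.
Δx·Δp = 3.8070.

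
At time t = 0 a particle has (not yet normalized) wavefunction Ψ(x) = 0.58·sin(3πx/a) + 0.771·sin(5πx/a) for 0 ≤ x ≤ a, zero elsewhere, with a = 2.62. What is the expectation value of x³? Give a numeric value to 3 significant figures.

5.64

⟨x³⟩ = ∫ x³·|Ψ|² dx / ∫|Ψ|² dx (integrals over the domain).
On 0 ≤ x ≤ a (j ≠ l): ∫sin²(jπx/a) dx = a/2, ∫sin(jπx/a)·sin(lπx/a) dx = 0; diagonal moments ∫x·sin²(jπx/a) dx = a²/4, ∫x²·sin²(jπx/a) dx = a³·(1/6 − 1/(4j²π²)); cross terms ∫x·sin(jπx/a)·sin(lπx/a) dx = 0 for j + l even and −4jla²/(π²(j² − l²)²) for j + l odd, ∫x²·sin(jπx/a)·sin(lπx/a) dx = (−1)^(j+l)·4jla³/(π²(j² − l²)²); higher powers the same way via product-to-sum and parts.
State is unnormalized: ∫|Ψ|² dx = 1.2194, and ∫Ψ*·x³·Ψ dx = 6.8743, so ⟨x³⟩ = 6.8743 / 1.2194.
⟨x³⟩ = 5.6374.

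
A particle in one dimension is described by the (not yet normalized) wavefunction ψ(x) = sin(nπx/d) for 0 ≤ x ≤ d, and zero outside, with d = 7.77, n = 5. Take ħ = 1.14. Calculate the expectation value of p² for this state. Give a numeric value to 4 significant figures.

p² ψ = −ħ² d²ψ/dx²; ⟨p²⟩ = −ħ² ∫ ψ*·ψ'' dx / ∫|ψ|² dx.
d/dx sin(nπx/d) = (nπ/d)·cos(nπx/d) and d²/dx² sin(nπx/d) = −(nπ/d)²·sin(nπx/d); on 0 ≤ x ≤ d, ∫sin²(nπx/d) dx = d/2 and ∫sin(nπx/d)·cos(nπx/d) dx = 0.
State is unnormalized: ∫|ψ|² dx = 3.8850, and ∫ψ*·(−ħ² ψ'') dx = 20.635, so ⟨p²⟩ = 20.635 / 3.8850.
⟨p²⟩ = 5.3114.

5.311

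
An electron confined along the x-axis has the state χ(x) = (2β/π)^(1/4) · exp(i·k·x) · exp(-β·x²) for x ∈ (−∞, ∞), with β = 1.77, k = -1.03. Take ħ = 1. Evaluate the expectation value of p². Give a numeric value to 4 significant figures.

2.831

p² χ = −ħ² d²χ/dx²; ⟨p²⟩ = −ħ² ∫ χ*·χ'' dx.
Gaussian moments: ∫x^(2j)·e^(−2βx²) dx = (2j−1)!!/(4β)^j · √(π/(2β)), odd powers integrate to 0; here √(π/(2β)) = 0.94205. Derivatives: χ′ = (ik − 2βx)·χ, χ″ = ((ik − 2βx)² − 2β)·χ; the odd-in-x pieces drop out.
⟨p²⟩ = 2.8309.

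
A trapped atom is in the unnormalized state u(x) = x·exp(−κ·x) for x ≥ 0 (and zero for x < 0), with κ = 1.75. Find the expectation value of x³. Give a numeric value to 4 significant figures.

⟨x³⟩ = ∫ x³·|u|² dx / ∫|u|² dx (integrals over the domain).
Every integrand reduces to terms xʲ·e^(−2κx) on [0, ∞); use ∫₀^∞ xʲ·e^(−2κx) dx = j!/(2κ)^(j+1).
State is unnormalized: ∫|u|² dx = 0.046647, and ∫u*·x³·u dx = 0.065279, so ⟨x³⟩ = 0.065279 / 0.046647.
⟨x³⟩ = 1.3994.

1.399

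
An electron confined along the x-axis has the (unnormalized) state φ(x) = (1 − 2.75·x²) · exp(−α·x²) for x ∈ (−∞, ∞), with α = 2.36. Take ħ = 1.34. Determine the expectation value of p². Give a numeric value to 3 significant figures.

13.7

p² φ = −ħ² d²φ/dx²; ⟨p²⟩ = −ħ² ∫ φ*·φ'' dx / ∫|φ|² dx.
Expand each integrand as polynomial × e^(−2αx²) and use ∫x^(2j)·e^(−2αx²) dx = (2j−1)!!/(4α)^j · √(π/(2α)), odd powers → 0; here √(π/(2α)) = 0.81584. Differentiate with the product rule, d/dx e^(−αx²) = −2αx·e^(−αx²).
State is unnormalized: ∫|φ|² dx = 0.54821, and ∫φ*·(−ħ² φ'') dx = 7.5252, so ⟨p²⟩ = 7.5252 / 0.54821.
⟨p²⟩ = 13.727.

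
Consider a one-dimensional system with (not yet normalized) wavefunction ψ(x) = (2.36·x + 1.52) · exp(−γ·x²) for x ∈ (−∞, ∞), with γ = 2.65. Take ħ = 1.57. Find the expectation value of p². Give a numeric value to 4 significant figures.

p² ψ = −ħ² d²ψ/dx²; ⟨p²⟩ = −ħ² ∫ ψ*·ψ'' dx / ∫|ψ|² dx.
Expand each integrand as polynomial × e^(−2γx²) and use ∫x^(2j)·e^(−2γx²) dx = (2j−1)!!/(4γ)^j · √(π/(2γ)), odd powers → 0; here √(π/(2γ)) = 0.76990. Differentiate with the product rule, d/dx e^(−γx²) = −2γx·e^(−γx²).
State is unnormalized: ∫|ψ|² dx = 2.1833, and ∫ψ*·(−ħ² ψ'') dx = 19.546, so ⟨p²⟩ = 19.546 / 2.1833.
⟨p²⟩ = 8.9525.

8.953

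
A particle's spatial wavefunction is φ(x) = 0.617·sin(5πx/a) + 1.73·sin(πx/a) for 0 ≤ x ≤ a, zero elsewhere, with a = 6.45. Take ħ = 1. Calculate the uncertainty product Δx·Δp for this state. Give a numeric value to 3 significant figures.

1.25

Δx = √(⟨x²⟩−⟨x⟩²), Δp = √(⟨p²⟩−⟨p⟩²).
On 0 ≤ x ≤ a (j ≠ l): ∫sin²(jπx/a) dx = a/2, ∫sin(jπx/a)·sin(lπx/a) dx = 0; diagonal moments ∫x·sin²(jπx/a) dx = a²/4, ∫x²·sin²(jπx/a) dx = a³·(1/6 − 1/(4j²π²)); cross terms ∫x·sin(jπx/a)·sin(lπx/a) dx = 0 for j + l even and −4jla²/(π²(j² − l²)²) for j + l odd, ∫x²·sin(jπx/a)·sin(lπx/a) dx = (−1)^(j+l)·4jla³/(π²(j² − l²)²); higher powers the same way via product-to-sum and parts. d²/dx² sin(jπx/a) = −(jπ/a)²·sin(jπx/a); on 0 ≤ x ≤ a, ∫sin²(jπx/a) dx = a/2 and ∫sin(jπx/a)·sin(lπx/a) dx = 0 for j ≠ l, so only diagonal terms survive in ∫|φ|² and ∫φ·φ″; ∫φ·φ′ dx = [φ²/2] between the walls = 0.
Normalization: ∫|φ|² dx = 10.880.
⟨x⟩ = 3.2250, ⟨x²⟩ = 12.173 ⇒ Δx = 1.3315.
⟨p⟩ = 0.0000, ⟨p²⟩ = 0.87973 ⇒ Δp = 0.93794.
Δx·Δp = 1.2488.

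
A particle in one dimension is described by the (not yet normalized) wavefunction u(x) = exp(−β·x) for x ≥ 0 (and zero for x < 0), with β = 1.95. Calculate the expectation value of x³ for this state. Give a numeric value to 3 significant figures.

⟨x³⟩ = ∫ x³·|u|² dx / ∫|u|² dx (integrals over the domain).
Every integrand reduces to terms xʲ·e^(−2βx) on [0, ∞); use ∫₀^∞ xʲ·e^(−2βx) dx = j!/(2β)^(j+1).
State is unnormalized: ∫|u|² dx = 0.25641, and ∫u*·x³·u dx = 0.025935, so ⟨x³⟩ = 0.025935 / 0.25641.
⟨x³⟩ = 0.10115.

0.101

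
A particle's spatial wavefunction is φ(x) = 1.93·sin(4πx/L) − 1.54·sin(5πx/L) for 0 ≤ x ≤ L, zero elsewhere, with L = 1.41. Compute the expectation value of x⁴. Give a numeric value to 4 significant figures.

⟨x⁴⟩ = ∫ x⁴·|φ|² dx / ∫|φ|² dx (integrals over the domain).
On 0 ≤ x ≤ L (j ≠ l): ∫sin²(jπx/L) dx = L/2, ∫sin(jπx/L)·sin(lπx/L) dx = 0; diagonal moments ∫x·sin²(jπx/L) dx = L²/4, ∫x²·sin²(jπx/L) dx = L³·(1/6 − 1/(4j²π²)); cross terms ∫x·sin(jπx/L)·sin(lπx/L) dx = 0 for j + l even and −4jlL²/(π²(j² − l²)²) for j + l odd, ∫x²·sin(jπx/L)·sin(lπx/L) dx = (−1)^(j+l)·4jlL³/(π²(j² − l²)²); higher powers the same way via product-to-sum and parts.
State is unnormalized: ∫|φ|² dx = 4.2980, and ∫φ*·x⁴·φ dx = 5.8557, so ⟨x⁴⟩ = 5.8557 / 4.2980.
⟨x⁴⟩ = 1.3624.

1.362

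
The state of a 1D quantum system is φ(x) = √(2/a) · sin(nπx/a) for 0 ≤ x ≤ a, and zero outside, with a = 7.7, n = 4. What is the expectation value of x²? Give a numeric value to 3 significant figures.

19.6

⟨x²⟩ = ∫ x²·|φ|² dx (integrals over the domain).
With sin²θ = (1 − cos2θ)/2 on 0 ≤ x ≤ a: ∫sin²(nπx/a) dx = a/2, ∫x·sin²(nπx/a) dx = a²/4, ∫x²·sin²(nπx/a) dx = a³·(1/6 − 1/(4n²π²)); higher powers xᵏ the same way, integrating xᵏ·cos(2nπx/a) by parts.
⟨x²⟩ = 19.576.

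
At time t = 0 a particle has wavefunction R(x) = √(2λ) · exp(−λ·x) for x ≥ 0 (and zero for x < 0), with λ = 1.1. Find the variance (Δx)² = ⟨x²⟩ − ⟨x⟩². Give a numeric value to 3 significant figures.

0.207

Compute ⟨x⟩ and ⟨x²⟩ separately, then (Δx)² = ⟨x²⟩ − ⟨x⟩².
Every integrand reduces to terms xʲ·e^(−2λx) on [0, ∞); use ∫₀^∞ xʲ·e^(−2λx) dx = j!/(2λ)^(j+1).
⟨x⟩ = 0.45455 and ⟨x²⟩ = 0.41322.
(Δx)² = 0.41322 − (0.45455)² = 0.20661.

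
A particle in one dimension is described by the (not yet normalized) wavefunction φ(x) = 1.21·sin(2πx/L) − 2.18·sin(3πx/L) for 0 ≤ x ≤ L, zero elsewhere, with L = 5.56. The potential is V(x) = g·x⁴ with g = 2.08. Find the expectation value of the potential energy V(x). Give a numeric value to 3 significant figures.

⟨V⟩ = ∫ V(x)·|φ|² dx / ∫|φ|² dx.
On 0 ≤ x ≤ L (j ≠ l): ∫sin²(jπx/L) dx = L/2, ∫sin(jπx/L)·sin(lπx/L) dx = 0; diagonal moments ∫x·sin²(jπx/L) dx = L²/4, ∫x²·sin²(jπx/L) dx = L³·(1/6 − 1/(4j²π²)); cross terms ∫x·sin(jπx/L)·sin(lπx/L) dx = 0 for j + l even and −4jlL²/(π²(j² − l²)²) for j + l odd, ∫x²·sin(jπx/L)·sin(lπx/L) dx = (−1)^(j+l)·4jlL³/(π²(j² − l²)²); higher powers the same way via product-to-sum and parts.
State is unnormalized: ∫|φ|² dx = 17.282, and ∫φ*·V(x)·φ dx = 10554., so ⟨V⟩ = 10554. / 17.282.
⟨V⟩ = 610.69.

611.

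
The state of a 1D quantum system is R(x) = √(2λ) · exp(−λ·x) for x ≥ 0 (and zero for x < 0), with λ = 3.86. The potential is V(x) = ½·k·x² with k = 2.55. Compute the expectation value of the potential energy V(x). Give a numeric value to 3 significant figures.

⟨V⟩ = ∫ V(x)·|R|² dx.
Every integrand reduces to terms xʲ·e^(−2λx) on [0, ∞); use ∫₀^∞ xʲ·e^(−2λx) dx = j!/(2λ)^(j+1).
⟨V⟩ = 0.042786.

0.0428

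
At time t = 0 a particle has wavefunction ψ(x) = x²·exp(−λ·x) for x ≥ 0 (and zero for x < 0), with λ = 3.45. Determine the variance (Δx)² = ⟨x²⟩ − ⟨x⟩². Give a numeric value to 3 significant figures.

Compute ⟨x⟩ and ⟨x²⟩ separately, then (Δx)² = ⟨x²⟩ − ⟨x⟩².
Every integrand reduces to terms xʲ·e^(−2λx) on [0, ∞); use ∫₀^∞ xʲ·e^(−2λx) dx = j!/(2λ)^(j+1).
Normalization: ∫|ψ|² dx = 0.0015345.
⟨x⟩ = 0.72464 and ⟨x²⟩ = 0.63012.
(Δx)² = 0.63012 − (0.72464)² = 0.10502.

0.105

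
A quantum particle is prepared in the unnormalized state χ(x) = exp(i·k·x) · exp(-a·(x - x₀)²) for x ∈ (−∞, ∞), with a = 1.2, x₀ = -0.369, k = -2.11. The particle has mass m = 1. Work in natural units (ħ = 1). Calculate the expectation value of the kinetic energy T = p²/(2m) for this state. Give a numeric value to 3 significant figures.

2.83

T = −(ħ²/2m) d²/dx², so ⟨T⟩ = −(ħ²/2m) ∫ χ*·χ'' dx / ∫|χ|² dx; with m = 1.
Gaussian moments (u = x − x₀): ∫u^(2j)·e^(−2au²) du = (2j−1)!!/(4a)^j · √(π/(2a)), odd powers integrate to 0; here √(π/(2a)) = 1.1441. Derivatives: χ′ = (ik − 2au)·χ, χ″ = ((ik − 2au)² − 2a)·χ; the odd-in-u pieces drop out.
State is unnormalized: ∫|χ|² dx = 1.1441, and ∫χ*·(−ħ²/2m · χ'') dx = 3.2333, so ⟨T⟩ = 3.2333 / 1.1441.
⟨T⟩ = 2.8261.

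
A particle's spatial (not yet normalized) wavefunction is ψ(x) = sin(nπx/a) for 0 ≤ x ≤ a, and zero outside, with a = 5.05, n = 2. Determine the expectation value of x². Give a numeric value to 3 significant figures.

⟨x²⟩ = ∫ x²·|ψ|² dx / ∫|ψ|² dx (integrals over the domain).
With sin²θ = (1 − cos2θ)/2 on 0 ≤ x ≤ a: ∫sin²(nπx/a) dx = a/2, ∫x·sin²(nπx/a) dx = a²/4, ∫x²·sin²(nπx/a) dx = a³·(1/6 − 1/(4n²π²)); higher powers xᵏ the same way, integrating xᵏ·cos(2nπx/a) by parts.
State is unnormalized: ∫|ψ|² dx = 2.5250, and ∫ψ*·x²·ψ dx = 20.649, so ⟨x²⟩ = 20.649 / 2.5250.
⟨x²⟩ = 8.1778.

8.18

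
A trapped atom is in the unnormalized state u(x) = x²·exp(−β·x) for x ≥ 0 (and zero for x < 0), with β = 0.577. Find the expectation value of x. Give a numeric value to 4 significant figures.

⟨x⟩ = ∫ x·|u|² dx / ∫|u|² dx (integrals over the domain).
Every integrand reduces to terms xʲ·e^(−2βx) on [0, ∞); use ∫₀^∞ xʲ·e^(−2βx) dx = j!/(2β)^(j+1).
State is unnormalized: ∫|u|² dx = 11.727, and ∫u*·x·u dx = 50.810, so ⟨x⟩ = 50.810 / 11.727.
⟨x⟩ = 4.3328.

4.333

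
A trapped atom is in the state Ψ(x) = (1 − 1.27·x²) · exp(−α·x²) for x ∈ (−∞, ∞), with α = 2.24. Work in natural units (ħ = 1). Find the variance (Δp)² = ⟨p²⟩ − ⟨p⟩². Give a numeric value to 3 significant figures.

Compute ⟨p⟩ and ⟨p²⟩ separately; (Δp)² = ⟨p²⟩ − ⟨p⟩².
Expand each integrand as polynomial × e^(−2αx²) and use ∫x^(2j)·e^(−2αx²) dx = (2j−1)!!/(4α)^j · √(π/(2α)), odd powers → 0; here √(π/(2α)) = 0.83741. Differentiate with the product rule, d/dx e^(−αx²) = −2αx·e^(−αx²).
Normalization: ∫|Ψ|² dx = 0.65049.
⟨p⟩ = 0.0000 and ⟨p²⟩ = 4.1067.
(Δp)² = 4.1067 − (0.0000)² = 4.1067.

4.11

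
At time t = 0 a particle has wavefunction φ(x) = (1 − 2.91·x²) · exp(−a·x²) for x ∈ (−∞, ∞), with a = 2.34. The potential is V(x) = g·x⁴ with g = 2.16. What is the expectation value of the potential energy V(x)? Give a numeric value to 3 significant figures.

⟨V⟩ = ∫ V(x)·|φ|² dx / ∫|φ|² dx.
Expand each integrand as polynomial × e^(−2ax²) and use ∫x^(2j)·e^(−2ax²) dx = (2j−1)!!/(4a)^j · √(π/(2a)), odd powers → 0; here √(π/(2a)) = 0.81932.
State is unnormalized: ∫|φ|² dx = 0.54745, and ∫φ*·V(x)·φ dx = 0.077207, so ⟨V⟩ = 0.077207 / 0.54745.
⟨V⟩ = 0.14103.

0.141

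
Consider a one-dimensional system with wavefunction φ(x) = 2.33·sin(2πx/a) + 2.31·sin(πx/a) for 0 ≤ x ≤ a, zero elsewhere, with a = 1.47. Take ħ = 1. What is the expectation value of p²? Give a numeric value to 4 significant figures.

11.48

p² φ = −ħ² d²φ/dx²; ⟨p²⟩ = −ħ² ∫ φ*·φ'' dx / ∫|φ|² dx.
d²/dx² sin(jπx/a) = −(jπ/a)²·sin(jπx/a); on 0 ≤ x ≤ a, ∫sin²(jπx/a) dx = a/2 and ∫sin(jπx/a)·sin(lπx/a) dx = 0 for j ≠ l, so only diagonal terms survive in ∫|φ|² and ∫φ·φ″; ∫φ·φ′ dx = [φ²/2] between the walls = 0.
State is unnormalized: ∫|φ|² dx = 7.9123, and ∫φ*·(−ħ² φ'') dx = 90.813, so ⟨p²⟩ = 90.813 / 7.9123.
⟨p²⟩ = 11.477.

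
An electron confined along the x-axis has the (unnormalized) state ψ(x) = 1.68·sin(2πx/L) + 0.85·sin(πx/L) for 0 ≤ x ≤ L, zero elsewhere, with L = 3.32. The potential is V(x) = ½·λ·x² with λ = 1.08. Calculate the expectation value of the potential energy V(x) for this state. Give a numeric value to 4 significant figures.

0.9988

⟨V⟩ = ∫ V(x)·|ψ|² dx / ∫|ψ|² dx.
On 0 ≤ x ≤ L (j ≠ l): ∫sin²(jπx/L) dx = L/2, ∫sin(jπx/L)·sin(lπx/L) dx = 0; diagonal moments ∫x·sin²(jπx/L) dx = L²/4, ∫x²·sin²(jπx/L) dx = L³·(1/6 − 1/(4j²π²)); cross terms ∫x·sin(jπx/L)·sin(lπx/L) dx = 0 for j + l even and −4jlL²/(π²(j² − l²)²) for j + l odd, ∫x²·sin(jπx/L)·sin(lπx/L) dx = (−1)^(j+l)·4jlL³/(π²(j² − l²)²); higher powers the same way via product-to-sum and parts.
State is unnormalized: ∫|ψ|² dx = 5.8845, and ∫ψ*·V(x)·ψ dx = 5.8773, so ⟨V⟩ = 5.8773 / 5.8845.
⟨V⟩ = 0.99878.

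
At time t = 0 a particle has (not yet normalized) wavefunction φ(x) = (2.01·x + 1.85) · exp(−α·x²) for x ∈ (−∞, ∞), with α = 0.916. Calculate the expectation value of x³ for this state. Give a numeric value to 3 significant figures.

⟨x³⟩ = ∫ x³·|φ|² dx / ∫|φ|² dx (integrals over the domain).
Expand each integrand as polynomial × e^(−2αx²) and use ∫x^(2j)·e^(−2αx²) dx = (2j−1)!!/(4α)^j · √(π/(2α)), odd powers → 0; here √(π/(2α)) = 1.3095.
State is unnormalized: ∫|φ|² dx = 5.9258, and ∫φ*·x³·φ dx = 2.1763, so ⟨x³⟩ = 2.1763 / 5.9258.
⟨x³⟩ = 0.36726.

0.367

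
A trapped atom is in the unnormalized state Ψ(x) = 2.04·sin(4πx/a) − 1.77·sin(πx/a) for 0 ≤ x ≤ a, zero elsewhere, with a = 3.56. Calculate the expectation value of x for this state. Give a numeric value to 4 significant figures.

⟨x⟩ = ∫ x·|Ψ|² dx / ∫|Ψ|² dx (integrals over the domain).
On 0 ≤ x ≤ a (j ≠ l): ∫sin²(jπx/a) dx = a/2, ∫sin(jπx/a)·sin(lπx/a) dx = 0; diagonal moments ∫x·sin²(jπx/a) dx = a²/4, ∫x²·sin²(jπx/a) dx = a³·(1/6 − 1/(4j²π²)); cross terms ∫x·sin(jπx/a)·sin(lπx/a) dx = 0 for j + l even and −4jla²/(π²(j² − l²)²) for j + l odd, ∫x²·sin(jπx/a)·sin(lπx/a) dx = (−1)^(j+l)·4jla³/(π²(j² − l²)²); higher powers the same way via product-to-sum and parts.
State is unnormalized: ∫|Ψ|² dx = 12.984, and ∫Ψ*·x·Ψ dx = 23.771, so ⟨x⟩ = 23.771 / 12.984.
⟨x⟩ = 1.8308.

1.831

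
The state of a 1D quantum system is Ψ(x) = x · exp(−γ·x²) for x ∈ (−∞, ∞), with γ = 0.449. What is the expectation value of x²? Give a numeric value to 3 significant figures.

⟨x²⟩ = ∫ x²·|Ψ|² dx / ∫|Ψ|² dx (integrals over the domain).
Expand each integrand as polynomial × e^(−2γx²) and use ∫x^(2j)·e^(−2γx²) dx = (2j−1)!!/(4γ)^j · √(π/(2γ)), odd powers → 0; here √(π/(2γ)) = 1.8704.
State is unnormalized: ∫|Ψ|² dx = 1.0414, and ∫Ψ*·x²·Ψ dx = 1.7396, so ⟨x²⟩ = 1.7396 / 1.0414.
⟨x²⟩ = 1.6704.

1.67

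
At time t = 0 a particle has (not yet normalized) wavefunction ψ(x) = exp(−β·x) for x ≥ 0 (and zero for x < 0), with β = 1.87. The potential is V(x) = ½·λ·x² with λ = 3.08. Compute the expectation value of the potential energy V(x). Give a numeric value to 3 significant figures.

0.220

⟨V⟩ = ∫ V(x)·|ψ|² dx / ∫|ψ|² dx.
Every integrand reduces to terms xʲ·e^(−2βx) on [0, ∞); use ∫₀^∞ xʲ·e^(−2βx) dx = j!/(2β)^(j+1).
State is unnormalized: ∫|ψ|² dx = 0.26738, and ∫ψ*·V(x)·ψ dx = 0.058876, so ⟨V⟩ = 0.058876 / 0.26738.
⟨V⟩ = 0.22020.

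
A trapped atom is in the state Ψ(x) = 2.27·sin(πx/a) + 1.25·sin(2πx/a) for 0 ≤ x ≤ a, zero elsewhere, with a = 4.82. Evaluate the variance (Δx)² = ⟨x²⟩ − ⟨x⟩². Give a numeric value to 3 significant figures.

Compute ⟨x⟩ and ⟨x²⟩ separately, then (Δx)² = ⟨x²⟩ − ⟨x⟩².
On 0 ≤ x ≤ a (j ≠ l): ∫sin²(jπx/a) dx = a/2, ∫sin(jπx/a)·sin(lπx/a) dx = 0; diagonal moments ∫x·sin²(jπx/a) dx = a²/4, ∫x²·sin²(jπx/a) dx = a³·(1/6 − 1/(4j²π²)); cross terms ∫x·sin(jπx/a)·sin(lπx/a) dx = 0 for j + l even and −4jla²/(π²(j² − l²)²) for j + l odd, ∫x²·sin(jπx/a)·sin(lπx/a) dx = (−1)^(j+l)·4jla³/(π²(j² − l²)²); higher powers the same way via product-to-sum and parts.
Normalization: ∫|Ψ|² dx = 16.184.
⟨x⟩ = 1.6763 and ⟨x²⟩ = 3.2361.
(Δx)² = 3.2361 − (1.6763)² = 0.42614.

0.426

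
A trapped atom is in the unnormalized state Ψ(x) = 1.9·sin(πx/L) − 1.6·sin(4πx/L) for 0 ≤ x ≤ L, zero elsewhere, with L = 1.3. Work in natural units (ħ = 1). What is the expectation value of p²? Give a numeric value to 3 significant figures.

p² Ψ = −ħ² d²Ψ/dx²; ⟨p²⟩ = −ħ² ∫ Ψ*·Ψ'' dx / ∫|Ψ|² dx.
d²/dx² sin(jπx/L) = −(jπ/L)²·sin(jπx/L); on 0 ≤ x ≤ L, ∫sin²(jπx/L) dx = L/2 and ∫sin(jπx/L)·sin(lπx/L) dx = 0 for j ≠ l, so only diagonal terms survive in ∫|Ψ|² and ∫Ψ·Ψ″; ∫Ψ·Ψ′ dx = [Ψ²/2] between the walls = 0.
State is unnormalized: ∫|Ψ|² dx = 4.0105, and ∫Ψ*·(−ħ² Ψ'') dx = 169.19, so ⟨p²⟩ = 169.19 / 4.0105.
⟨p²⟩ = 42.186.

42.2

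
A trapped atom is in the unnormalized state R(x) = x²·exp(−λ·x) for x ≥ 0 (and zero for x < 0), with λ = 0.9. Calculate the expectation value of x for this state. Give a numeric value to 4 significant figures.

2.778

⟨x⟩ = ∫ x·|R|² dx / ∫|R|² dx (integrals over the domain).
Every integrand reduces to terms xʲ·e^(−2λx) on [0, ∞); use ∫₀^∞ xʲ·e^(−2λx) dx = j!/(2λ)^(j+1).
State is unnormalized: ∫|R|² dx = 1.2701, and ∫R*·x·R dx = 3.5281, so ⟨x⟩ = 3.5281 / 1.2701.
⟨x⟩ = 2.7778.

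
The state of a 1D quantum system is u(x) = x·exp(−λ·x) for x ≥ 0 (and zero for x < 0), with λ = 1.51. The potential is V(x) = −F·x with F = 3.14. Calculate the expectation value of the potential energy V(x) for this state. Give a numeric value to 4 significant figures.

-3.119

⟨V⟩ = ∫ V(x)·|u|² dx / ∫|u|² dx.
Every integrand reduces to terms xʲ·e^(−2λx) on [0, ∞); use ∫₀^∞ xʲ·e^(−2λx) dx = j!/(2λ)^(j+1).
State is unnormalized: ∫|u|² dx = 0.072612, and ∫u*·V(x)·u dx = -0.22649, so ⟨V⟩ = -0.22649 / 0.072612.
⟨V⟩ = -3.1192.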